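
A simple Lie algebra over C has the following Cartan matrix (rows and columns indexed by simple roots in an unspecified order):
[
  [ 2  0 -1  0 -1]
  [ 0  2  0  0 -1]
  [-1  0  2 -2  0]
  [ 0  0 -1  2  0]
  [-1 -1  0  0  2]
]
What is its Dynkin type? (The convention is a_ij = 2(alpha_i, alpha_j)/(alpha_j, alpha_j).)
The matrix has rank 5 with 2's on the diagonal. Reading the off-diagonal entries as Dynkin edges (a single edge where a_ij = a_ji = -1; a double or triple edge where a_ij * a_ji = 2 or 3), the diagram is a chain of 5 nodes with a double edge at one end; the terminal node there is the unique short simple root (B_5). One simple-root ordering that puts it in standard form is (alpha_2, alpha_5, alpha_1, alpha_3, alpha_4). So the algebra is type B_5, i.e. so(11).

type B_5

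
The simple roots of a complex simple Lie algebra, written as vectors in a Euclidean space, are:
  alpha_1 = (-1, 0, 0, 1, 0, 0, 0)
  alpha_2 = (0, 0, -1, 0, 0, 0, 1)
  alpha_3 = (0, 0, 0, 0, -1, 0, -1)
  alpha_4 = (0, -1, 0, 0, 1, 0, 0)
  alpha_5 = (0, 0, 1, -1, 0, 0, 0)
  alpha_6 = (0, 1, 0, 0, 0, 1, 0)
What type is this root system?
A6

Compute the Cartan integers a_ij = 2(alpha_i, alpha_j)/(alpha_j, alpha_j); the resulting 6x6 Cartan matrix is
[[2, 0, 0, 0, -1, 0], [0, 2, -1, 0, -1, 0], [0, -1, 2, -1, 0, 0], [0, 0, -1, 2, 0, -1], [-1, -1, 0, 0, 2, 0], [0, 0, 0, -1, 0, 2]].
All simple roots have the same length, so the diagram is simply laced. The associated Dynkin diagram is a chain of 6 nodes with single edges (A_6), so the type is A_6 (the algebra sl(7)).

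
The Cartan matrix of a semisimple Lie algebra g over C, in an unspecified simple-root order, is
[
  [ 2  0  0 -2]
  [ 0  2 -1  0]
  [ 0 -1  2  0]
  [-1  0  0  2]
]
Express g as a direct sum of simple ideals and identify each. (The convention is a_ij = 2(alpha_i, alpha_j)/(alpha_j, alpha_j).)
type A_2 ⊕ type B_2

The diagram associated to this matrix has two connected components: the simple roots {alpha_2, alpha_3} form a chain of 2 nodes with single edges (A_2), and {alpha_1, alpha_4} form a chain of 2 nodes with a double edge at one end; the terminal node there is the unique short simple root (B_2). A semisimple Lie algebra decomposes uniquely as the direct sum of simple ideals, one per connected component of its Dynkin diagram, so g ≅ A_2 ⊕ B_2 (dimension 8 + 10 = 18).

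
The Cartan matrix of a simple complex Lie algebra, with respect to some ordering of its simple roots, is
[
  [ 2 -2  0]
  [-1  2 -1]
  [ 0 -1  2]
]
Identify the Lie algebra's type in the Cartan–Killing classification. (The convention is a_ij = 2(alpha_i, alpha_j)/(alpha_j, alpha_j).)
The matrix has rank 3 with 2's on the diagonal. Reading the off-diagonal entries as Dynkin edges (a single edge where a_ij = a_ji = -1; a double or triple edge where a_ij * a_ji = 2 or 3), the diagram is a chain of 3 nodes with a double edge at one end; the terminal node there is the unique long simple root (C_3). One simple-root ordering that puts it in standard form is (alpha_3, alpha_2, alpha_1). So the algebra is type C_3, i.e. sp(6).

type C_3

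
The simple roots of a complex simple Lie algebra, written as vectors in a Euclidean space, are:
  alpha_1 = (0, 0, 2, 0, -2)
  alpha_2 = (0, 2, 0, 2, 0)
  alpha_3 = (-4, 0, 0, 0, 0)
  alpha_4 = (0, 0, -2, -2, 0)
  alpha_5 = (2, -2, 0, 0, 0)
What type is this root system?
C5

Compute the Cartan integers a_ij = 2(alpha_i, alpha_j)/(alpha_j, alpha_j); the resulting 5x5 Cartan matrix is
[[2, 0, 0, -1, 0], [0, 2, 0, -1, -1], [0, 0, 2, 0, -2], [-1, -1, 0, 2, 0], [0, -1, -1, 0, 2]].
The roots have two lengths (squared-length ratio 2:1); the short ones are alpha_{1,2,4,5}. The associated Dynkin diagram is a chain of 5 nodes with a double edge at one end; the terminal node there is the unique long simple root (C_5), so the type is C_5 (the algebra sp(10)).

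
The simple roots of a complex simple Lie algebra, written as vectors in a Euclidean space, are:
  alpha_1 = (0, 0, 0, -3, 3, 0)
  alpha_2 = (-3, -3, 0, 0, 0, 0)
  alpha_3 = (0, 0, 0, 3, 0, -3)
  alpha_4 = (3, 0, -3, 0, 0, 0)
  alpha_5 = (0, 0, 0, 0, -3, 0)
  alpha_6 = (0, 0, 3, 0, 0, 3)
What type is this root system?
Compute the Cartan integers a_ij = 2(alpha_i, alpha_j)/(alpha_j, alpha_j); the resulting 6x6 Cartan matrix is
[[2, 0, -1, 0, -2, 0], [0, 2, 0, -1, 0, 0], [-1, 0, 2, 0, 0, -1], [0, -1, 0, 2, 0, -1], [-1, 0, 0, 0, 2, 0], [0, 0, -1, -1, 0, 2]].
The roots have two lengths (squared-length ratio 2:1); the short ones are alpha_{5}. The associated Dynkin diagram is a chain of 6 nodes with a double edge at one end; the terminal node there is the unique short simple root (B_6), so the type is B_6 (the algebra so(13)).

B_6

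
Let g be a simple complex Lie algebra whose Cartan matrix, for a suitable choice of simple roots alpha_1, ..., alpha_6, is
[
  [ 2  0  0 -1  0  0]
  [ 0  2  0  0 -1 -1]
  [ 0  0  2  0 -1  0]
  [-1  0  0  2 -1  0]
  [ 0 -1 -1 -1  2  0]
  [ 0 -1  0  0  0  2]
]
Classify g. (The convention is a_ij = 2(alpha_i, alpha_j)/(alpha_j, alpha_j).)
The matrix has rank 6 with 2's on the diagonal. Reading the off-diagonal entries as Dynkin edges (a single edge where a_ij = a_ji = -1; a double or triple edge where a_ij * a_ji = 2 or 3), the diagram is a chain of 5 nodes with one extra node attached to the third node from one end (E_6). One simple-root ordering that puts it in standard form is (alpha_6, alpha_3, alpha_2, alpha_5, alpha_4, alpha_1). So the algebra is type E_6.

E6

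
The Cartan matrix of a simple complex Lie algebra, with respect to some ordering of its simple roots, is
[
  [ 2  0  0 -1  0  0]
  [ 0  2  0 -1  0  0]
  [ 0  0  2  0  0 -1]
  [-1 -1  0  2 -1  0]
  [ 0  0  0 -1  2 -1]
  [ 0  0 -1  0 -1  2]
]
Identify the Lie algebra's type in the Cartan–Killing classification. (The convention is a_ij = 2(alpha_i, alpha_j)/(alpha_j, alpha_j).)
D_6

The matrix has rank 6 with 2's on the diagonal. Reading the off-diagonal entries as Dynkin edges (a single edge where a_ij = a_ji = -1; a double or triple edge where a_ij * a_ji = 2 or 3), the diagram is a chain of 4 nodes with a fork of two nodes at one end (D_6). One simple-root ordering that puts it in standard form is (alpha_3, alpha_6, alpha_5, alpha_4, alpha_2, alpha_1). So the algebra is type D_6, i.e. so(12).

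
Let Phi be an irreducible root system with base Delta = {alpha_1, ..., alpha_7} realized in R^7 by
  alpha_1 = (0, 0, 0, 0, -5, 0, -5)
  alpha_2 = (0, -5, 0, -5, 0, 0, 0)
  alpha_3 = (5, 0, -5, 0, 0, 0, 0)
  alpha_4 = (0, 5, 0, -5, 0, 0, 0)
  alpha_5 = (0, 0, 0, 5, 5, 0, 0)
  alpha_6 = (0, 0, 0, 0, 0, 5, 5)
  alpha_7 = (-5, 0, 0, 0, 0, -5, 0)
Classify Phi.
Compute the Cartan integers a_ij = 2(alpha_i, alpha_j)/(alpha_j, alpha_j); the resulting 7x7 Cartan matrix is
[[2, 0, 0, 0, -1, -1, 0], [0, 2, 0, 0, -1, 0, 0], [0, 0, 2, 0, 0, 0, -1], [0, 0, 0, 2, -1, 0, 0], [-1, -1, 0, -1, 2, 0, 0], [-1, 0, 0, 0, 0, 2, -1], [0, 0, -1, 0, 0, -1, 2]].
All simple roots have the same length, so the diagram is simply laced. The associated Dynkin diagram is a chain of 5 nodes with a fork of two nodes at one end (D_7), so the type is D_7 (the algebra so(14)).

D_7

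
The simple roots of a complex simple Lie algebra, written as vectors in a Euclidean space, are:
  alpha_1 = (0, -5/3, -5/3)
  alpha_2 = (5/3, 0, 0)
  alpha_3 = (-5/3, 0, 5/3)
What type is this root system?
Compute the Cartan integers a_ij = 2(alpha_i, alpha_j)/(alpha_j, alpha_j); the resulting 3x3 Cartan matrix is
[[2, 0, -1], [0, 2, -1], [-1, -2, 2]].
The roots have two lengths (squared-length ratio 2:1); the short ones are alpha_{2}. The associated Dynkin diagram is a chain of 3 nodes with a double edge at one end; the terminal node there is the unique short simple root (B_3), so the type is B_3 (the algebra so(7)).

type B_3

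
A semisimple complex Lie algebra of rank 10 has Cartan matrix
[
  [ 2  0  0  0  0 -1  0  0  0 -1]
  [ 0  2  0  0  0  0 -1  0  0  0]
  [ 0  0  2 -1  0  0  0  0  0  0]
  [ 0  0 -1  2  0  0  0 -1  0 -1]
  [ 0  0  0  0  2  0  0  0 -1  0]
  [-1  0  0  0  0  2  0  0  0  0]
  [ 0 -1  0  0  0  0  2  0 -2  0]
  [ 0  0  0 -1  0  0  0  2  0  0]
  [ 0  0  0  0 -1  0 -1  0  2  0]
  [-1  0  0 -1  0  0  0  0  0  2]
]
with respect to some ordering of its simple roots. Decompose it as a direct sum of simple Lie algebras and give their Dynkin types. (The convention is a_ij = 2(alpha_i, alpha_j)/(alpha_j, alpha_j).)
The diagram associated to this matrix has two connected components: the simple roots {alpha_1, alpha_3, alpha_4, alpha_6, alpha_8, alpha_10} form a chain of 4 nodes with a fork of two nodes at one end (D_6), and {alpha_2, alpha_5, alpha_7, alpha_9} form a chain of 4 nodes with a double edge between the middle two (F_4). A semisimple Lie algebra decomposes uniquely as the direct sum of simple ideals, one per connected component of its Dynkin diagram, so g ≅ D_6 ⊕ F_4 (dimension 66 + 52 = 118).

D6 ⊕ F4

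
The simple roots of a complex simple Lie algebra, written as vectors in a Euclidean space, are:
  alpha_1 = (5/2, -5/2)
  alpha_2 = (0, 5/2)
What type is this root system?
Compute the Cartan integers a_ij = 2(alpha_i, alpha_j)/(alpha_j, alpha_j); the resulting 2x2 Cartan matrix is
[[2, -2], [-1, 2]].
The roots have two lengths (squared-length ratio 2:1); the short ones are alpha_{2}. The associated Dynkin diagram is a chain of 2 nodes with a double edge at one end; the terminal node there is the unique short simple root (B_2), so the type is B_2 (the algebra so(5)).

B2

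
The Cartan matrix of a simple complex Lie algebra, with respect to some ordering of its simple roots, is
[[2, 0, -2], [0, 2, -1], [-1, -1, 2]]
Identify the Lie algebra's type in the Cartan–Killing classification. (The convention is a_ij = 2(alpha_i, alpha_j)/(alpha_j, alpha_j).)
type C_3

The matrix has rank 3 with 2's on the diagonal. Reading the off-diagonal entries as Dynkin edges (a single edge where a_ij = a_ji = -1; a double or triple edge where a_ij * a_ji = 2 or 3), the diagram is a chain of 3 nodes with a double edge at one end; the terminal node there is the unique long simple root (C_3). One simple-root ordering that puts it in standard form is (alpha_2, alpha_3, alpha_1). So the algebra is type C_3, i.e. sp(6).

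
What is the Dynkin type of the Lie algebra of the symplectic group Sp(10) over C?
C5

This is sp(10), which has dimension 10(10+1)/2 = 55 and rank 10/2 = 5. In the classification of classical Lie algebras, the symplectic algebra sp(2n) has type C_n; here n = 5, so the Dynkin diagram is a chain of 5 nodes with a double edge at one end; the terminal node there is the unique long simple root (C_5). Hence the type is C_5.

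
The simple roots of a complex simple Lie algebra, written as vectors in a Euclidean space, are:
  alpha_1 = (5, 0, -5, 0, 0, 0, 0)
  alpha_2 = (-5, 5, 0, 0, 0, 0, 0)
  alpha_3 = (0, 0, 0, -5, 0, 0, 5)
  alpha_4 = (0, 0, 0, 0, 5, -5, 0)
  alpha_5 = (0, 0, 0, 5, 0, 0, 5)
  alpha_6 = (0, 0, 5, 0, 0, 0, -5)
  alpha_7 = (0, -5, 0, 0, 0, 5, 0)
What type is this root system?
Compute the Cartan integers a_ij = 2(alpha_i, alpha_j)/(alpha_j, alpha_j); the resulting 7x7 Cartan matrix is
[[2, -1, 0, 0, 0, -1, 0], [-1, 2, 0, 0, 0, 0, -1], [0, 0, 2, 0, 0, -1, 0], [0, 0, 0, 2, 0, 0, -1], [0, 0, 0, 0, 2, -1, 0], [-1, 0, -1, 0, -1, 2, 0], [0, -1, 0, -1, 0, 0, 2]].
All simple roots have the same length, so the diagram is simply laced. The associated Dynkin diagram is a chain of 5 nodes with a fork of two nodes at one end (D_7), so the type is D_7 (the algebra so(14)).

D_7 (so(14))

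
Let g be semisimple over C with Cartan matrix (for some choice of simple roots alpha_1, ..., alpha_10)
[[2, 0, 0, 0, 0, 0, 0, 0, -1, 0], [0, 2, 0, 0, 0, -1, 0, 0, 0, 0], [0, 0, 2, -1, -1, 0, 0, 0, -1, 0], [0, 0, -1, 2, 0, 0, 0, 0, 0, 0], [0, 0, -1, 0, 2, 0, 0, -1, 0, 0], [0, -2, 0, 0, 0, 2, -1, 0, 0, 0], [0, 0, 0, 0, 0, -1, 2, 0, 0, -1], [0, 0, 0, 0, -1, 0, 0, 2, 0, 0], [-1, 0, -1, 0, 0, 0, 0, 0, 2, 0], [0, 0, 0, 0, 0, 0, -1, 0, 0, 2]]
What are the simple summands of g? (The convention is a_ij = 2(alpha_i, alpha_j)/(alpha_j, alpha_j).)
The diagram associated to this matrix has two connected components: the simple roots {alpha_2, alpha_6, alpha_7, alpha_10} form a chain of 4 nodes with a double edge at one end; the terminal node there is the unique short simple root (B_4), and {alpha_1, alpha_3, alpha_4, alpha_5, alpha_8, alpha_9} form a chain of 5 nodes with one extra node attached to the third node from one end (E_6). A semisimple Lie algebra decomposes uniquely as the direct sum of simple ideals, one per connected component of its Dynkin diagram, so g ≅ B_4 ⊕ E_6 (dimension 36 + 78 = 114).

B_4 + E_6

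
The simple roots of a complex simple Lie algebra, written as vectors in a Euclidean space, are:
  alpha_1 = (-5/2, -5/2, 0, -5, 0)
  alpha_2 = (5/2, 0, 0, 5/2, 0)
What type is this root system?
G_2

Compute the Cartan integers a_ij = 2(alpha_i, alpha_j)/(alpha_j, alpha_j); the resulting 2x2 Cartan matrix is
[[2, -3], [-1, 2]].
The roots have two lengths (squared-length ratio 3:1); the short ones are alpha_{2}. The associated Dynkin diagram is two nodes joined by a triple edge (G_2), so the type is G_2.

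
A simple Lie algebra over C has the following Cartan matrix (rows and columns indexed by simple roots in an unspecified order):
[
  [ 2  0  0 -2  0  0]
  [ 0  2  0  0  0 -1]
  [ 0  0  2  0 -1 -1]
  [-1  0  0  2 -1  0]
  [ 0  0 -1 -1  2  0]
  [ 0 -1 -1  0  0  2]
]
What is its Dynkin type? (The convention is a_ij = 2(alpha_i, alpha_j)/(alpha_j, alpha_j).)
The matrix has rank 6 with 2's on the diagonal. Reading the off-diagonal entries as Dynkin edges (a single edge where a_ij = a_ji = -1; a double or triple edge where a_ij * a_ji = 2 or 3), the diagram is a chain of 6 nodes with a double edge at one end; the terminal node there is the unique long simple root (C_6). One simple-root ordering that puts it in standard form is (alpha_2, alpha_6, alpha_3, alpha_5, alpha_4, alpha_1). So the algebra is type C_6, i.e. sp(12).

type C_6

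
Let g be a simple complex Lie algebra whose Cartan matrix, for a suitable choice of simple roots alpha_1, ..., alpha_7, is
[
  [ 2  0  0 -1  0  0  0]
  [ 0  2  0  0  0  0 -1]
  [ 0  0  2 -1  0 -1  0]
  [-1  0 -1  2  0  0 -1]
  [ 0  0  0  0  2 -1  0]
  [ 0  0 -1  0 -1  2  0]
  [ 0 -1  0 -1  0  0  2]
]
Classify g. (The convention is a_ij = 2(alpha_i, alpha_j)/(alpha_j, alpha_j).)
The matrix has rank 7 with 2's on the diagonal. Reading the off-diagonal entries as Dynkin edges (a single edge where a_ij = a_ji = -1; a double or triple edge where a_ij * a_ji = 2 or 3), the diagram is a chain of 6 nodes with one extra node attached to the third node from one end (E_7). One simple-root ordering that puts it in standard form is (alpha_2, alpha_1, alpha_7, alpha_4, alpha_3, alpha_6, alpha_5). So the algebra is type E_7.

E_7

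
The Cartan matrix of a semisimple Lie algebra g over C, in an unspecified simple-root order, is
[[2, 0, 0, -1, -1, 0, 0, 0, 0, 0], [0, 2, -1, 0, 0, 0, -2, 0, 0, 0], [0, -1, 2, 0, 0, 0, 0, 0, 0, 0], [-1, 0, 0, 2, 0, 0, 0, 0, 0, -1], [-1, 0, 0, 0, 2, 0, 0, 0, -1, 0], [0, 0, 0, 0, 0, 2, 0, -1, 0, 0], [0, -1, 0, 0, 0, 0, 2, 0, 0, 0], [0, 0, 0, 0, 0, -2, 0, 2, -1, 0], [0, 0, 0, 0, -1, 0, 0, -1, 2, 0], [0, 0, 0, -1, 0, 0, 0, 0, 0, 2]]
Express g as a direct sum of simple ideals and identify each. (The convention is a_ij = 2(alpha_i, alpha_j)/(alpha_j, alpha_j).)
B_3 (so(7)) ⊕ B_7 (so(15))

The diagram associated to this matrix has two connected components: the simple roots {alpha_2, alpha_3, alpha_7} form a chain of 3 nodes with a double edge at one end; the terminal node there is the unique short simple root (B_3), and {alpha_1, alpha_4, alpha_5, alpha_6, alpha_8, alpha_9, alpha_10} form a chain of 7 nodes with a double edge at one end; the terminal node there is the unique short simple root (B_7). A semisimple Lie algebra decomposes uniquely as the direct sum of simple ideals, one per connected component of its Dynkin diagram, so g ≅ B_3 ⊕ B_7 (dimension 21 + 105 = 126).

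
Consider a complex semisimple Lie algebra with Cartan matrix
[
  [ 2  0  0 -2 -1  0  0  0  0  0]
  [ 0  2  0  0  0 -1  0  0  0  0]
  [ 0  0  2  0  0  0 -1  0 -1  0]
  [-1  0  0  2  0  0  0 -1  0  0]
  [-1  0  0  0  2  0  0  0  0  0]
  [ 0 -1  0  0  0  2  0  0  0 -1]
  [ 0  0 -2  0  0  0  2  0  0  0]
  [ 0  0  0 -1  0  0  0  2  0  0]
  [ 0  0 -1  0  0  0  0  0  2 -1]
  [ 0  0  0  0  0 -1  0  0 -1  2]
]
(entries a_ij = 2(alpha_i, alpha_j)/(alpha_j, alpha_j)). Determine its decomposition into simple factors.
The diagram associated to this matrix has two connected components: the simple roots {alpha_2, alpha_3, alpha_6, alpha_7, alpha_9, alpha_10} form a chain of 6 nodes with a double edge at one end; the terminal node there is the unique long simple root (C_6), and {alpha_1, alpha_4, alpha_5, alpha_8} form a chain of 4 nodes with a double edge between the middle two (F_4). A semisimple Lie algebra decomposes uniquely as the direct sum of simple ideals, one per connected component of its Dynkin diagram, so g ≅ C_6 ⊕ F_4 (dimension 78 + 52 = 130).

C6 ⊕ F4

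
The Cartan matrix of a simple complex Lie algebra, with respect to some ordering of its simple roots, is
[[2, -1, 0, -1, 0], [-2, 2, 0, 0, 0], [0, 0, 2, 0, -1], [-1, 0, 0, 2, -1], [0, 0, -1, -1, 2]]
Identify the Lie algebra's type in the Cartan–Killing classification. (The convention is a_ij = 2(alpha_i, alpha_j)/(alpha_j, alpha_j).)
The matrix has rank 5 with 2's on the diagonal. Reading the off-diagonal entries as Dynkin edges (a single edge where a_ij = a_ji = -1; a double or triple edge where a_ij * a_ji = 2 or 3), the diagram is a chain of 5 nodes with a double edge at one end; the terminal node there is the unique long simple root (C_5). One simple-root ordering that puts it in standard form is (alpha_3, alpha_5, alpha_4, alpha_1, alpha_2). So the algebra is type C_5, i.e. sp(10).

C5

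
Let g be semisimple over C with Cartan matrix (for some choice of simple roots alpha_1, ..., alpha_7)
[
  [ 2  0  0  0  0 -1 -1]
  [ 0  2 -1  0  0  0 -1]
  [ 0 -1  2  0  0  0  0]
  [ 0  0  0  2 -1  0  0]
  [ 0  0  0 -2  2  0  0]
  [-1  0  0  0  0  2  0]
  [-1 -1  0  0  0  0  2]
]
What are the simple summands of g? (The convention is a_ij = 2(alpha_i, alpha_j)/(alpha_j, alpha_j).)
The diagram associated to this matrix has two connected components: the simple roots {alpha_1, alpha_2, alpha_3, alpha_6, alpha_7} form a chain of 5 nodes with single edges (A_5), and {alpha_4, alpha_5} form a chain of 2 nodes with a double edge at one end; the terminal node there is the unique short simple root (B_2). A semisimple Lie algebra decomposes uniquely as the direct sum of simple ideals, one per connected component of its Dynkin diagram, so g ≅ A_5 ⊕ B_2 (dimension 35 + 10 = 45).

A_5 (sl(6)) ⊕ B_2 (so(5))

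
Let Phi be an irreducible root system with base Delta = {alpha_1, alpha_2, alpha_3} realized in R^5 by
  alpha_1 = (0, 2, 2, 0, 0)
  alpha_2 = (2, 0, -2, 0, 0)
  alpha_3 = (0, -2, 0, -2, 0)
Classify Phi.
Compute the Cartan integers a_ij = 2(alpha_i, alpha_j)/(alpha_j, alpha_j); the resulting 3x3 Cartan matrix is
[[2, -1, -1], [-1, 2, 0], [-1, 0, 2]].
All simple roots have the same length, so the diagram is simply laced. The associated Dynkin diagram is a chain of 3 nodes with single edges (A_3), so the type is A_3 (the algebra sl(4)).

A_3 (sl(4))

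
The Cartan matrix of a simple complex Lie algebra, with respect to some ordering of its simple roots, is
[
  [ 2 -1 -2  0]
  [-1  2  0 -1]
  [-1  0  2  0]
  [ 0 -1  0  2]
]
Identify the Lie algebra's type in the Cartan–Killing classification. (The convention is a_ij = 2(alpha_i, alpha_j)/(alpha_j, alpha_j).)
B_4 (so(9))

The matrix has rank 4 with 2's on the diagonal. Reading the off-diagonal entries as Dynkin edges (a single edge where a_ij = a_ji = -1; a double or triple edge where a_ij * a_ji = 2 or 3), the diagram is a chain of 4 nodes with a double edge at one end; the terminal node there is the unique short simple root (B_4). One simple-root ordering that puts it in standard form is (alpha_4, alpha_2, alpha_1, alpha_3). So the algebra is type B_4, i.e. so(9).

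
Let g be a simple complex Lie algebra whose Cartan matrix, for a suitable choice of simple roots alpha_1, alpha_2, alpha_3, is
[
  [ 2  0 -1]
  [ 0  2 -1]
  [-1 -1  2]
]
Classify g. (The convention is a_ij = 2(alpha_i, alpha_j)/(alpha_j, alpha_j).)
A_3

The matrix has rank 3 with 2's on the diagonal. Reading the off-diagonal entries as Dynkin edges (a single edge where a_ij = a_ji = -1; a double or triple edge where a_ij * a_ji = 2 or 3), the diagram is a chain of 3 nodes with single edges (A_3). One simple-root ordering that puts it in standard form is (alpha_1, alpha_3, alpha_2). So the algebra is type A_3, i.e. sl(4).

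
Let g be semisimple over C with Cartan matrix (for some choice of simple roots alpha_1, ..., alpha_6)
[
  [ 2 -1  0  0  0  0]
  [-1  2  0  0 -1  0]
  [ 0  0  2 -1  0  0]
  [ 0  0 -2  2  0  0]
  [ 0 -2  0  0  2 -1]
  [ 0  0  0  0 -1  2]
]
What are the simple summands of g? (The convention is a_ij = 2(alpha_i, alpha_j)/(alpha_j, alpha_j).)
The diagram associated to this matrix has two connected components: the simple roots {alpha_3, alpha_4} form a chain of 2 nodes with a double edge at one end; the terminal node there is the unique short simple root (B_2), and {alpha_1, alpha_2, alpha_5, alpha_6} form a chain of 4 nodes with a double edge between the middle two (F_4). A semisimple Lie algebra decomposes uniquely as the direct sum of simple ideals, one per connected component of its Dynkin diagram, so g ≅ B_2 ⊕ F_4 (dimension 10 + 52 = 62).

B2 ⊕ F4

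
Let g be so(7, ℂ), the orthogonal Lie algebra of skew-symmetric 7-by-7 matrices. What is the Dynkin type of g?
B_3

This is so(7) with 7 odd, which has dimension 7(7-1)/2 = 21 and rank (7-1)/2 = 3. In the classification of classical Lie algebras, the orthogonal algebra so(2n+1) in an odd number of variables has type B_n; here n = 3, so the Dynkin diagram is a chain of 3 nodes with a double edge at one end; the terminal node there is the unique short simple root (B_3). Hence the type is B_3.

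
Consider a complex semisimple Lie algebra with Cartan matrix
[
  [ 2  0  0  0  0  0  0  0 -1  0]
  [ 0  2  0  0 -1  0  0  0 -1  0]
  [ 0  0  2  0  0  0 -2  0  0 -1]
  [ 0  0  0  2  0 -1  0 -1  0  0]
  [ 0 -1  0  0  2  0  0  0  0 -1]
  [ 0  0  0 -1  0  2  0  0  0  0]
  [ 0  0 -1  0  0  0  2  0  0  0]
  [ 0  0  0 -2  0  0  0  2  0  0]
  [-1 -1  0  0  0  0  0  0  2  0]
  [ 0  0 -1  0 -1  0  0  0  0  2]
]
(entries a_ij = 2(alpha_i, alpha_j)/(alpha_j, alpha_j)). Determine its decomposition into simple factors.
The diagram associated to this matrix has two connected components: the simple roots {alpha_1, alpha_2, alpha_3, alpha_5, alpha_7, alpha_9, alpha_10} form a chain of 7 nodes with a double edge at one end; the terminal node there is the unique short simple root (B_7), and {alpha_4, alpha_6, alpha_8} form a chain of 3 nodes with a double edge at one end; the terminal node there is the unique long simple root (C_3). A semisimple Lie algebra decomposes uniquely as the direct sum of simple ideals, one per connected component of its Dynkin diagram, so g ≅ B_7 ⊕ C_3 (dimension 105 + 21 = 126).

type B_7 ⊕ type C_3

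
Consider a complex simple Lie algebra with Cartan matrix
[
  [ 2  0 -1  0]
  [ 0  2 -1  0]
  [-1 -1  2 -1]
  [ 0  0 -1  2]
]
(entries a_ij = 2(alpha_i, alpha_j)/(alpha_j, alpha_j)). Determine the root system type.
D_4

The matrix has rank 4 with 2's on the diagonal. Reading the off-diagonal entries as Dynkin edges (a single edge where a_ij = a_ji = -1; a double or triple edge where a_ij * a_ji = 2 or 3), the diagram is a chain of 2 nodes with a fork of two nodes at one end (D_4). One simple-root ordering that puts it in standard form is (alpha_2, alpha_3, alpha_4, alpha_1). So the algebra is type D_4, i.e. so(8).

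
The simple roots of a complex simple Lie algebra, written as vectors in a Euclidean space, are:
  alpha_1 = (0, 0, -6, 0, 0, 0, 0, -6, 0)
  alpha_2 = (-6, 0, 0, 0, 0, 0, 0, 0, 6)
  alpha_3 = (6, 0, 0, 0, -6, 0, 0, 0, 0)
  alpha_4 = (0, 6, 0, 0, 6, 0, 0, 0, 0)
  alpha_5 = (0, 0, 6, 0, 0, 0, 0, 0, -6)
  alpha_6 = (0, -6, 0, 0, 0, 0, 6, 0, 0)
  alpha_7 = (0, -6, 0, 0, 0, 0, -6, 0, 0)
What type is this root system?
D7

Compute the Cartan integers a_ij = 2(alpha_i, alpha_j)/(alpha_j, alpha_j); the resulting 7x7 Cartan matrix is
[[2, 0, 0, 0, -1, 0, 0], [0, 2, -1, 0, -1, 0, 0], [0, -1, 2, -1, 0, 0, 0], [0, 0, -1, 2, 0, -1, -1], [-1, -1, 0, 0, 2, 0, 0], [0, 0, 0, -1, 0, 2, 0], [0, 0, 0, -1, 0, 0, 2]].
All simple roots have the same length, so the diagram is simply laced. The associated Dynkin diagram is a chain of 5 nodes with a fork of two nodes at one end (D_7), so the type is D_7 (the algebra so(14)).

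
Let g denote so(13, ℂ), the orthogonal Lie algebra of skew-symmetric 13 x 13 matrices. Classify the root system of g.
B_6

This is so(13) with 13 odd, which has dimension 13(13-1)/2 = 78 and rank (13-1)/2 = 6. In the classification of classical Lie algebras, the orthogonal algebra so(2n+1) in an odd number of variables has type B_n; here n = 6, so the Dynkin diagram is a chain of 6 nodes with a double edge at one end; the terminal node there is the unique short simple root (B_6). Hence the type is B_6.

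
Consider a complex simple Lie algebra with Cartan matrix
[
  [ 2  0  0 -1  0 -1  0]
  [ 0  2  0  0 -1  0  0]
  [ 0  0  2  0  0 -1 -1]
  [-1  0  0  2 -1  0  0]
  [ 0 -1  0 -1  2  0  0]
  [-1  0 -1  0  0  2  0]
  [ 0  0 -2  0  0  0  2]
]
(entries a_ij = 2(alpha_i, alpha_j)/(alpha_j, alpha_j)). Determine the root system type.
The matrix has rank 7 with 2's on the diagonal. Reading the off-diagonal entries as Dynkin edges (a single edge where a_ij = a_ji = -1; a double or triple edge where a_ij * a_ji = 2 or 3), the diagram is a chain of 7 nodes with a double edge at one end; the terminal node there is the unique long simple root (C_7). One simple-root ordering that puts it in standard form is (alpha_2, alpha_5, alpha_4, alpha_1, alpha_6, alpha_3, alpha_7). So the algebra is type C_7, i.e. sp(14).

C7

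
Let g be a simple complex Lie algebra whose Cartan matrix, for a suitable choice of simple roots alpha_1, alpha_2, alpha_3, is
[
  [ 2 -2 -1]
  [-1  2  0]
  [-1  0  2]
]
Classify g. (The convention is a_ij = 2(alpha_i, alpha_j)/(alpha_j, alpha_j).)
The matrix has rank 3 with 2's on the diagonal. Reading the off-diagonal entries as Dynkin edges (a single edge where a_ij = a_ji = -1; a double or triple edge where a_ij * a_ji = 2 or 3), the diagram is a chain of 3 nodes with a double edge at one end; the terminal node there is the unique short simple root (B_3). One simple-root ordering that puts it in standard form is (alpha_3, alpha_1, alpha_2). So the algebra is type B_3, i.e. so(7).

B_3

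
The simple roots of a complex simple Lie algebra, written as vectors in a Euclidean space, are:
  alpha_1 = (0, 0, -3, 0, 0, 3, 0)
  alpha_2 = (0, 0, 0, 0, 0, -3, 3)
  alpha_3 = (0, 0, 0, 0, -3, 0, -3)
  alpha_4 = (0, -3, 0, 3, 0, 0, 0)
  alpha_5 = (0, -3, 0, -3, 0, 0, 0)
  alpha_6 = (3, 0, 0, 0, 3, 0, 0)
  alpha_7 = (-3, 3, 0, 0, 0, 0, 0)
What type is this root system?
D_7

Compute the Cartan integers a_ij = 2(alpha_i, alpha_j)/(alpha_j, alpha_j); the resulting 7x7 Cartan matrix is
[[2, -1, 0, 0, 0, 0, 0], [-1, 2, -1, 0, 0, 0, 0], [0, -1, 2, 0, 0, -1, 0], [0, 0, 0, 2, 0, 0, -1], [0, 0, 0, 0, 2, 0, -1], [0, 0, -1, 0, 0, 2, -1], [0, 0, 0, -1, -1, -1, 2]].
All simple roots have the same length, so the diagram is simply laced. The associated Dynkin diagram is a chain of 5 nodes with a fork of two nodes at one end (D_7), so the type is D_7 (the algebra so(14)).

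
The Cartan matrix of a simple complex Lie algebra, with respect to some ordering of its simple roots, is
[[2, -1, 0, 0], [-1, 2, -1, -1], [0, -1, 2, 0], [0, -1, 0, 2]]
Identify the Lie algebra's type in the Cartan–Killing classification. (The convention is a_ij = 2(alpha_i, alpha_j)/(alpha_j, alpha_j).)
type D_4

The matrix has rank 4 with 2's on the diagonal. Reading the off-diagonal entries as Dynkin edges (a single edge where a_ij = a_ji = -1; a double or triple edge where a_ij * a_ji = 2 or 3), the diagram is a chain of 2 nodes with a fork of two nodes at one end (D_4). One simple-root ordering that puts it in standard form is (alpha_4, alpha_2, alpha_1, alpha_3). So the algebra is type D_4, i.e. so(8).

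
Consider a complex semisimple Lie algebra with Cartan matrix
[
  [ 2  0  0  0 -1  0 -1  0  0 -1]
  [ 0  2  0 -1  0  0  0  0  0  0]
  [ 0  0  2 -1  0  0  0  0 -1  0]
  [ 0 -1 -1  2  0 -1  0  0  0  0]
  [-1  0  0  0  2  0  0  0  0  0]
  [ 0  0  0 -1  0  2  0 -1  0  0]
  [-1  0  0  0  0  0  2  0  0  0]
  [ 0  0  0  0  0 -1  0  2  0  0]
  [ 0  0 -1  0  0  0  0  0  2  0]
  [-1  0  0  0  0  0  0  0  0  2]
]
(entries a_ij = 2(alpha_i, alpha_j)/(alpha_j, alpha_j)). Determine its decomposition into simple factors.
The diagram associated to this matrix has two connected components: the simple roots {alpha_1, alpha_5, alpha_7, alpha_10} form a chain of 2 nodes with a fork of two nodes at one end (D_4), and {alpha_2, alpha_3, alpha_4, alpha_6, alpha_8, alpha_9} form a chain of 5 nodes with one extra node attached to the third node from one end (E_6). A semisimple Lie algebra decomposes uniquely as the direct sum of simple ideals, one per connected component of its Dynkin diagram, so g ≅ D_4 ⊕ E_6 (dimension 28 + 78 = 106).

D4 ⊕ E6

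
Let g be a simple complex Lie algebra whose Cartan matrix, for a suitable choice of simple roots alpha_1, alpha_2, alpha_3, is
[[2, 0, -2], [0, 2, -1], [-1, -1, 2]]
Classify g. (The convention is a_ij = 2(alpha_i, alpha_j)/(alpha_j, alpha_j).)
The matrix has rank 3 with 2's on the diagonal. Reading the off-diagonal entries as Dynkin edges (a single edge where a_ij = a_ji = -1; a double or triple edge where a_ij * a_ji = 2 or 3), the diagram is a chain of 3 nodes with a double edge at one end; the terminal node there is the unique long simple root (C_3). One simple-root ordering that puts it in standard form is (alpha_2, alpha_3, alpha_1). So the algebra is type C_3, i.e. sp(6).

C3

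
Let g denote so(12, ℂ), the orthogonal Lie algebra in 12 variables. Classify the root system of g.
This is so(12) with 12 even, which has dimension 12(12-1)/2 = 66 and rank 12/2 = 6. In the classification of classical Lie algebras, the orthogonal algebra so(2n) in an even number of variables has type D_n; here n = 6, so the Dynkin diagram is a chain of 4 nodes with a fork of two nodes at one end (D_6). Hence the type is D_6.

D_6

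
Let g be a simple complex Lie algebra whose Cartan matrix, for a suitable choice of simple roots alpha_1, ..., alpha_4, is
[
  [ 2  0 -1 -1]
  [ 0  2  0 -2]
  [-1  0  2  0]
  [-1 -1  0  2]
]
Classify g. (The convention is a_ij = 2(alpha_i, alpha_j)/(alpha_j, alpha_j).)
The matrix has rank 4 with 2's on the diagonal. Reading the off-diagonal entries as Dynkin edges (a single edge where a_ij = a_ji = -1; a double or triple edge where a_ij * a_ji = 2 or 3), the diagram is a chain of 4 nodes with a double edge at one end; the terminal node there is the unique long simple root (C_4). One simple-root ordering that puts it in standard form is (alpha_3, alpha_1, alpha_4, alpha_2). So the algebra is type C_4, i.e. sp(8).

C_4 (sp(8))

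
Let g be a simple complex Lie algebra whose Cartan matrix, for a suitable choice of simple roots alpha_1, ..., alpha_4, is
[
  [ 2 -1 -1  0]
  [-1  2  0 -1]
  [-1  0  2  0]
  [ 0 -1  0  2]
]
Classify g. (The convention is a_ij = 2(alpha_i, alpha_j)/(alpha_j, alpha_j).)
The matrix has rank 4 with 2's on the diagonal. Reading the off-diagonal entries as Dynkin edges (a single edge where a_ij = a_ji = -1; a double or triple edge where a_ij * a_ji = 2 or 3), the diagram is a chain of 4 nodes with single edges (A_4). One simple-root ordering that puts it in standard form is (alpha_3, alpha_1, alpha_2, alpha_4). So the algebra is type A_4, i.e. sl(5).

A_4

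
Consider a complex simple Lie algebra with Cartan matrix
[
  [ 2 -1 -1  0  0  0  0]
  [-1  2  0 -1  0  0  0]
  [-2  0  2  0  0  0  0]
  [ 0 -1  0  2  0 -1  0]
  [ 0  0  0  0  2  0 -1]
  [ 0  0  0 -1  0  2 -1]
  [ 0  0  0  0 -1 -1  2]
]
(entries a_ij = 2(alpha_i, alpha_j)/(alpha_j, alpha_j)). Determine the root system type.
The matrix has rank 7 with 2's on the diagonal. Reading the off-diagonal entries as Dynkin edges (a single edge where a_ij = a_ji = -1; a double or triple edge where a_ij * a_ji = 2 or 3), the diagram is a chain of 7 nodes with a double edge at one end; the terminal node there is the unique long simple root (C_7). One simple-root ordering that puts it in standard form is (alpha_5, alpha_7, alpha_6, alpha_4, alpha_2, alpha_1, alpha_3). So the algebra is type C_7, i.e. sp(14).

C_7 (sp(14))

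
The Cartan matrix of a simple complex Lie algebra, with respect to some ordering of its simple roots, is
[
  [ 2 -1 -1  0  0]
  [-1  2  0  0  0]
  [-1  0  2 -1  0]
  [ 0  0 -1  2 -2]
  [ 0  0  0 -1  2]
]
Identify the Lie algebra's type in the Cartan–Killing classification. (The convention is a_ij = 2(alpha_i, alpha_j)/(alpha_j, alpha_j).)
The matrix has rank 5 with 2's on the diagonal. Reading the off-diagonal entries as Dynkin edges (a single edge where a_ij = a_ji = -1; a double or triple edge where a_ij * a_ji = 2 or 3), the diagram is a chain of 5 nodes with a double edge at one end; the terminal node there is the unique short simple root (B_5). One simple-root ordering that puts it in standard form is (alpha_2, alpha_1, alpha_3, alpha_4, alpha_5). So the algebra is type B_5, i.e. so(11).

B5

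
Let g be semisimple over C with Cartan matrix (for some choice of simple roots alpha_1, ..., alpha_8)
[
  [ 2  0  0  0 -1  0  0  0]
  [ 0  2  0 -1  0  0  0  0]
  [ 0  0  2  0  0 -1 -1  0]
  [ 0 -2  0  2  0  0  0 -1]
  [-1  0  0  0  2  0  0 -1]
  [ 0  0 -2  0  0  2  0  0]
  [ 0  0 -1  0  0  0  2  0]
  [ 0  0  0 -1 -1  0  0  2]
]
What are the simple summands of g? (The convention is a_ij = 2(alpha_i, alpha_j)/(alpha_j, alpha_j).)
B_5 (so(11)) ⊕ C_3 (sp(6))

The diagram associated to this matrix has two connected components: the simple roots {alpha_1, alpha_2, alpha_4, alpha_5, alpha_8} form a chain of 5 nodes with a double edge at one end; the terminal node there is the unique short simple root (B_5), and {alpha_3, alpha_6, alpha_7} form a chain of 3 nodes with a double edge at one end; the terminal node there is the unique long simple root (C_3). A semisimple Lie algebra decomposes uniquely as the direct sum of simple ideals, one per connected component of its Dynkin diagram, so g ≅ B_5 ⊕ C_3 (dimension 55 + 21 = 76).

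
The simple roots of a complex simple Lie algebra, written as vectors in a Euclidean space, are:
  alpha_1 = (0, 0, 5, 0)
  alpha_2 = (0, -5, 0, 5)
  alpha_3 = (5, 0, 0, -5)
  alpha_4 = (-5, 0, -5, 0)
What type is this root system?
Compute the Cartan integers a_ij = 2(alpha_i, alpha_j)/(alpha_j, alpha_j); the resulting 4x4 Cartan matrix is
[[2, 0, 0, -1], [0, 2, -1, 0], [0, -1, 2, -1], [-2, 0, -1, 2]].
The roots have two lengths (squared-length ratio 2:1); the short ones are alpha_{1}. The associated Dynkin diagram is a chain of 4 nodes with a double edge at one end; the terminal node there is the unique short simple root (B_4), so the type is B_4 (the algebra so(9)).

type B_4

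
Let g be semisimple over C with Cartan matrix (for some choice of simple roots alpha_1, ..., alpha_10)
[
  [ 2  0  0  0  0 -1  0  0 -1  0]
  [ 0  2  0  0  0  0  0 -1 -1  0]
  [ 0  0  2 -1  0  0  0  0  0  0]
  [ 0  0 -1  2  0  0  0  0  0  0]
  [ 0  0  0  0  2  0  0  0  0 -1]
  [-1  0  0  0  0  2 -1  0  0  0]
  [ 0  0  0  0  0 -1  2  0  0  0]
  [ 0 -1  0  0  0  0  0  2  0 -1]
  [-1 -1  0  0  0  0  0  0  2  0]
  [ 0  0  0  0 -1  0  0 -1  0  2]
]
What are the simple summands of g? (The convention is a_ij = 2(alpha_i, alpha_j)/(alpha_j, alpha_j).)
A_2 (sl(3)) + A_8 (sl(9))

The diagram associated to this matrix has two connected components: the simple roots {alpha_3, alpha_4} form a chain of 2 nodes with single edges (A_2), and {alpha_1, alpha_2, alpha_5, alpha_6, alpha_7, alpha_8, alpha_9, alpha_10} form a chain of 8 nodes with single edges (A_8). A semisimple Lie algebra decomposes uniquely as the direct sum of simple ideals, one per connected component of its Dynkin diagram, so g ≅ A_2 ⊕ A_8 (dimension 8 + 80 = 88).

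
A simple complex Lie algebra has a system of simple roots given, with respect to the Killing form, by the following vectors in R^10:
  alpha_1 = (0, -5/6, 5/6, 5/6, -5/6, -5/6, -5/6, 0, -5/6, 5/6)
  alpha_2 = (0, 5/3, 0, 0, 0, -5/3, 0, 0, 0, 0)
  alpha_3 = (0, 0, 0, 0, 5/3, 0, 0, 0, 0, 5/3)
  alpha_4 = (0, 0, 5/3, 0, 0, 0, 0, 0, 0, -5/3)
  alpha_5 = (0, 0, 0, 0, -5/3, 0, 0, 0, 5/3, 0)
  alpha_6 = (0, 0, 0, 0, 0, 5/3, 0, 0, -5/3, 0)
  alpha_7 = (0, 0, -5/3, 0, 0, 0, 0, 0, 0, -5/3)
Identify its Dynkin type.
Compute the Cartan integers a_ij = 2(alpha_i, alpha_j)/(alpha_j, alpha_j); the resulting 7x7 Cartan matrix is
[[2, 0, 0, 0, 0, 0, -1], [0, 2, 0, 0, 0, -1, 0], [0, 0, 2, -1, -1, 0, -1], [0, 0, -1, 2, 0, 0, 0], [0, 0, -1, 0, 2, -1, 0], [0, -1, 0, 0, -1, 2, 0], [-1, 0, -1, 0, 0, 0, 2]].
All simple roots have the same length, so the diagram is simply laced. The associated Dynkin diagram is a chain of 6 nodes with one extra node attached to the third node from one end (E_7), so the type is E_7.

E7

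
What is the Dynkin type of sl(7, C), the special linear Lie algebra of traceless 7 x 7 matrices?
This is sl(7), which has dimension 7^2 - 1 = 48 and rank 7 - 1 = 6 (a Cartan subalgebra is the diagonal traceless matrices). In the classification of classical Lie algebras, the special linear algebra sl(n+1) has type A_n; here n = 6, so the Dynkin diagram is a chain of 6 nodes with single edges (A_6). Hence the type is A_6.

A_6 (sl(7))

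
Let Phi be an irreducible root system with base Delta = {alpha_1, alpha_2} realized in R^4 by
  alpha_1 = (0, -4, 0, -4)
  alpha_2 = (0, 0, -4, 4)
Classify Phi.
Compute the Cartan integers a_ij = 2(alpha_i, alpha_j)/(alpha_j, alpha_j); the resulting 2x2 Cartan matrix is
[[2, -1], [-1, 2]].
All simple roots have the same length, so the diagram is simply laced. The associated Dynkin diagram is a chain of 2 nodes with single edges (A_2), so the type is A_2 (the algebra sl(3)).

A_2 (sl(3))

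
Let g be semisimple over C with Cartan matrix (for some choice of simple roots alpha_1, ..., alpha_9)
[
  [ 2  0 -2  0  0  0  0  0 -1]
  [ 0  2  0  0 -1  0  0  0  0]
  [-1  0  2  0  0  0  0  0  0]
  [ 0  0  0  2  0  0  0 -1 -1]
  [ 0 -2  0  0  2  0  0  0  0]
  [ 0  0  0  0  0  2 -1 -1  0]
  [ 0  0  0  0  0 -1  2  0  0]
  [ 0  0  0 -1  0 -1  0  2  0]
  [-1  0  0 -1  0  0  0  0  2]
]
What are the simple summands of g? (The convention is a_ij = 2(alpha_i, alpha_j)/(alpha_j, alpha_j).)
B_2 ⊕ B_7

The diagram associated to this matrix has two connected components: the simple roots {alpha_2, alpha_5} form a chain of 2 nodes with a double edge at one end; the terminal node there is the unique short simple root (B_2), and {alpha_1, alpha_3, alpha_4, alpha_6, alpha_7, alpha_8, alpha_9} form a chain of 7 nodes with a double edge at one end; the terminal node there is the unique short simple root (B_7). A semisimple Lie algebra decomposes uniquely as the direct sum of simple ideals, one per connected component of its Dynkin diagram, so g ≅ B_2 ⊕ B_7 (dimension 10 + 105 = 115).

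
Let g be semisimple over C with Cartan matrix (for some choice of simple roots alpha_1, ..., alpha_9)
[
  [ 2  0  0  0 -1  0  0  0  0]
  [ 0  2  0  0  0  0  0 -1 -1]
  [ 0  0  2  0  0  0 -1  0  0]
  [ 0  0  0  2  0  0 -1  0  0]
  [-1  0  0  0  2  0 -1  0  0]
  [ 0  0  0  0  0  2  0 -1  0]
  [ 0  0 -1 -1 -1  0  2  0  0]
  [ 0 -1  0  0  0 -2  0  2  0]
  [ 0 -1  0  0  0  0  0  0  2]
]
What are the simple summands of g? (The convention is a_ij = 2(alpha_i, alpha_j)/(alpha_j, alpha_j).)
B_4 (so(9)) ⊕ D_5 (so(10))

The diagram associated to this matrix has two connected components: the simple roots {alpha_2, alpha_6, alpha_8, alpha_9} form a chain of 4 nodes with a double edge at one end; the terminal node there is the unique short simple root (B_4), and {alpha_1, alpha_3, alpha_4, alpha_5, alpha_7} form a chain of 3 nodes with a fork of two nodes at one end (D_5). A semisimple Lie algebra decomposes uniquely as the direct sum of simple ideals, one per connected component of its Dynkin diagram, so g ≅ B_4 ⊕ D_5 (dimension 36 + 45 = 81).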